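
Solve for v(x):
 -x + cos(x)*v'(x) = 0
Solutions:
 v(x) = C1 + Integral(x/cos(x), x)


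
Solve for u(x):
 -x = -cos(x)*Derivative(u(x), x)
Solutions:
 u(x) = C1 + Integral(x/cos(x), x)


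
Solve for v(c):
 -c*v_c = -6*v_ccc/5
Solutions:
 v(c) = C1 + Integral(C2*airyai(5^(1/3)*6^(2/3)*c/6) + C3*airybi(5^(1/3)*6^(2/3)*c/6), c)


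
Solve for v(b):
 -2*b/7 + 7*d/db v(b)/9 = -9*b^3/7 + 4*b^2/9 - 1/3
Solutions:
 v(b) = C1 - 81*b^4/196 + 4*b^3/21 + 9*b^2/49 - 3*b/7


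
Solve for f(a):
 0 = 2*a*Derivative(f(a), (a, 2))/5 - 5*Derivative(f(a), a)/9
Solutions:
 f(a) = C1 + C2*a^(43/18)


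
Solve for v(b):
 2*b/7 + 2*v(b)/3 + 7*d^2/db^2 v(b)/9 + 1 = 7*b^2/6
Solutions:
 v(b) = C1*sin(sqrt(42)*b/7) + C2*cos(sqrt(42)*b/7) + 7*b^2/4 - 3*b/7 - 67/12


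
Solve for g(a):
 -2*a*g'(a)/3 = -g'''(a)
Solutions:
 g(a) = C1 + Integral(C2*airyai(2^(1/3)*3^(2/3)*a/3) + C3*airybi(2^(1/3)*3^(2/3)*a/3), a)


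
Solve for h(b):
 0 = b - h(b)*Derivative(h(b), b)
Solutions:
 h(b) = -sqrt(C1 + b^2)
 h(b) = sqrt(C1 + b^2)


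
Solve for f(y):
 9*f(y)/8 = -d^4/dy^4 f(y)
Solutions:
 f(y) = (C1*sin(2^(3/4)*sqrt(3)*y/4) + C2*cos(2^(3/4)*sqrt(3)*y/4))*exp(-2^(3/4)*sqrt(3)*y/4) + (C3*sin(2^(3/4)*sqrt(3)*y/4) + C4*cos(2^(3/4)*sqrt(3)*y/4))*exp(2^(3/4)*sqrt(3)*y/4)


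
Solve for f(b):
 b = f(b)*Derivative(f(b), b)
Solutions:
 f(b) = -sqrt(C1 + b^2)
 f(b) = sqrt(C1 + b^2)


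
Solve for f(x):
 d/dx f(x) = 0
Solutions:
 f(x) = C1


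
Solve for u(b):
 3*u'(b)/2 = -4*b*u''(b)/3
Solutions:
 u(b) = C1 + C2/b^(1/8)


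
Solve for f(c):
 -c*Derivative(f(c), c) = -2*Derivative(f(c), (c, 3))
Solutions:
 f(c) = C1 + Integral(C2*airyai(2^(2/3)*c/2) + C3*airybi(2^(2/3)*c/2), c)


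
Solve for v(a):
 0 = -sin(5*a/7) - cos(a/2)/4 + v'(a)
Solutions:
 v(a) = C1 + sin(a/2)/2 - 7*cos(5*a/7)/5


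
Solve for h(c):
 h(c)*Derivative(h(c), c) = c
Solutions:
 h(c) = -sqrt(C1 + c^2)
 h(c) = sqrt(C1 + c^2)


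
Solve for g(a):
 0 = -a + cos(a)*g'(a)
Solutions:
 g(a) = C1 + Integral(a/cos(a), a)


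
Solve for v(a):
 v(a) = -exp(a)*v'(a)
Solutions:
 v(a) = C1*exp(exp(-a))


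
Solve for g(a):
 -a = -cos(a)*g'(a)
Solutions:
 g(a) = C1 + Integral(a/cos(a), a)


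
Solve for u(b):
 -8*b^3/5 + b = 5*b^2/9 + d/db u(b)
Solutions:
 u(b) = C1 - 2*b^4/5 - 5*b^3/27 + b^2/2


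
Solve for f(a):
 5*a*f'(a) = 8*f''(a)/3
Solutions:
 f(a) = C1 + C2*erfi(sqrt(15)*a/4)


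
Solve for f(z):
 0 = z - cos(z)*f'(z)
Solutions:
 f(z) = C1 + Integral(z/cos(z), z)


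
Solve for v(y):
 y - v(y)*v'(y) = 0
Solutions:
 v(y) = -sqrt(C1 + y^2)
 v(y) = sqrt(C1 + y^2)


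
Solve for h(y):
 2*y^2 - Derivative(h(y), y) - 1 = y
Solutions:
 h(y) = C1 + 2*y^3/3 - y^2/2 - y


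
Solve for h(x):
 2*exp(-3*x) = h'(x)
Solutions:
 h(x) = C1 - 2*exp(-3*x)/3


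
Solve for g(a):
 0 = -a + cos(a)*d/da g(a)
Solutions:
 g(a) = C1 + Integral(a/cos(a), a)


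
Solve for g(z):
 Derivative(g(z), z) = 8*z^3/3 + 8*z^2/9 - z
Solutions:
 g(z) = C1 + 2*z^4/3 + 8*z^3/27 - z^2/2


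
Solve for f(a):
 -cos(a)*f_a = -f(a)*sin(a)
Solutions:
 f(a) = C1/cos(a)


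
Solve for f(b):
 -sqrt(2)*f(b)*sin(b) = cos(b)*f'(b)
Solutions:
 f(b) = C1*cos(b)^(sqrt(2))


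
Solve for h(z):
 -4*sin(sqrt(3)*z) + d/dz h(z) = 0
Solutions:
 h(z) = C1 - 4*sqrt(3)*cos(sqrt(3)*z)/3


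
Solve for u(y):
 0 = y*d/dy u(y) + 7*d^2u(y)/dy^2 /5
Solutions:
 u(y) = C1 + C2*erf(sqrt(70)*y/14)


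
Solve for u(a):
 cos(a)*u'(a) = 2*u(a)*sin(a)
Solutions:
 u(a) = C1/cos(a)^2


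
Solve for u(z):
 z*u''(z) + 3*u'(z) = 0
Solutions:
 u(z) = C1 + C2/z^2


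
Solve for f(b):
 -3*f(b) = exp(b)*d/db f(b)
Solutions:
 f(b) = C1*exp(3*exp(-b))


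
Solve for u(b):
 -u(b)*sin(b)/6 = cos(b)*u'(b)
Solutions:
 u(b) = C1*cos(b)^(1/6)


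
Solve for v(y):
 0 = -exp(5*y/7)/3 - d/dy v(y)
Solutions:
 v(y) = C1 - 7*exp(5*y/7)/15


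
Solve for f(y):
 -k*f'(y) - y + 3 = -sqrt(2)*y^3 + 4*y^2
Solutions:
 f(y) = C1 + sqrt(2)*y^4/(4*k) - 4*y^3/(3*k) - y^2/(2*k) + 3*y/k


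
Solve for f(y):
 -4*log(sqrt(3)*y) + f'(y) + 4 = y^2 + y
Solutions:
 f(y) = C1 + y^3/3 + y^2/2 + 4*y*log(y) - 8*y + y*log(9)


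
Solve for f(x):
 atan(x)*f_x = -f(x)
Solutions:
 f(x) = C1*exp(-Integral(1/atan(x), x))


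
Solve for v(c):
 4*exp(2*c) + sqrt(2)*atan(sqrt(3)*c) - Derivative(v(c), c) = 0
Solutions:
 v(c) = C1 + sqrt(2)*(c*atan(sqrt(3)*c) - sqrt(3)*log(3*c^2 + 1)/6) + 2*exp(2*c)


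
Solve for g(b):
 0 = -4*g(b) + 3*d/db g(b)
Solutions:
 g(b) = C1*exp(4*b/3)


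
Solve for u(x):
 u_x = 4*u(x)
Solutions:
 u(x) = C1*exp(4*x)


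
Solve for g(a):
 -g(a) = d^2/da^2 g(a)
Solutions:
 g(a) = C1*sin(a) + C2*cos(a)


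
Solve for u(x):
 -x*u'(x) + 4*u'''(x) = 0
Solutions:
 u(x) = C1 + Integral(C2*airyai(2^(1/3)*x/2) + C3*airybi(2^(1/3)*x/2), x)


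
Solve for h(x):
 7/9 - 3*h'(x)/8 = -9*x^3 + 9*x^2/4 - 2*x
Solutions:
 h(x) = C1 + 6*x^4 - 2*x^3 + 8*x^2/3 + 56*x/27


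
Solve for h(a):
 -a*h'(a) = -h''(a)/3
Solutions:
 h(a) = C1 + C2*erfi(sqrt(6)*a/2)


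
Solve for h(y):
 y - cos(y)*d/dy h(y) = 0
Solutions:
 h(y) = C1 + Integral(y/cos(y), y)


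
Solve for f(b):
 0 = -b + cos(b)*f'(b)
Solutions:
 f(b) = C1 + Integral(b/cos(b), b)


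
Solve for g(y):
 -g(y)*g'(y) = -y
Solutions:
 g(y) = -sqrt(C1 + y^2)
 g(y) = sqrt(C1 + y^2)


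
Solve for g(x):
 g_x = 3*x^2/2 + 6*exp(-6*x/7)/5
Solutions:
 g(x) = C1 + x^3/2 - 7*exp(-6*x/7)/5


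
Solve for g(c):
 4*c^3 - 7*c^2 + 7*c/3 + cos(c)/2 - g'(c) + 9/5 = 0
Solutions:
 g(c) = C1 + c^4 - 7*c^3/3 + 7*c^2/6 + 9*c/5 + sin(c)/2


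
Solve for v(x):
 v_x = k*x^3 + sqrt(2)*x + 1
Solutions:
 v(x) = C1 + k*x^4/4 + sqrt(2)*x^2/2 + x


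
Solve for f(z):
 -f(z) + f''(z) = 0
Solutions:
 f(z) = C1*exp(-z) + C2*exp(z)


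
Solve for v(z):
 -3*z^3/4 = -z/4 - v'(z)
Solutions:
 v(z) = C1 + 3*z^4/16 - z^2/8


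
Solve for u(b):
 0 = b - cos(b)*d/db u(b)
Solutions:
 u(b) = C1 + Integral(b/cos(b), b)


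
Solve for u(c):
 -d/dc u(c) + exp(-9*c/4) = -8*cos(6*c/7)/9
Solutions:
 u(c) = C1 + 28*sin(6*c/7)/27 - 4*exp(-9*c/4)/9


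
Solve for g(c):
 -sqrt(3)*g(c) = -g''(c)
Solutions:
 g(c) = C1*exp(-3^(1/4)*c) + C2*exp(3^(1/4)*c)


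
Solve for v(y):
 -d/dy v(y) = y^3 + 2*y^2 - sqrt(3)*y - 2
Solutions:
 v(y) = C1 - y^4/4 - 2*y^3/3 + sqrt(3)*y^2/2 + 2*y


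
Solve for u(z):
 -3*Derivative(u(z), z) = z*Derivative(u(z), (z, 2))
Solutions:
 u(z) = C1 + C2/z^2


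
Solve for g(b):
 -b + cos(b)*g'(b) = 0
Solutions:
 g(b) = C1 + Integral(b/cos(b), b)


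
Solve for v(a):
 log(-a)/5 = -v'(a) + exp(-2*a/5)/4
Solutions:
 v(a) = C1 - a*log(-a)/5 + a/5 - 5*exp(-2*a/5)/8


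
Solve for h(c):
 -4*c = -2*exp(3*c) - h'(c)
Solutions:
 h(c) = C1 + 2*c^2 - 2*exp(3*c)/3


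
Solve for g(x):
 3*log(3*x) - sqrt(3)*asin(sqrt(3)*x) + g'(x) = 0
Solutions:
 g(x) = C1 - 3*x*log(x) - 3*x*log(3) + 3*x + sqrt(3)*(x*asin(sqrt(3)*x) + sqrt(3)*sqrt(1 - 3*x^2)/3)


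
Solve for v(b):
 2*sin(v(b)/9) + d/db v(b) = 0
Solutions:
 2*b + 9*log(cos(v(b)/9) - 1)/2 - 9*log(cos(v(b)/9) + 1)/2 = C1


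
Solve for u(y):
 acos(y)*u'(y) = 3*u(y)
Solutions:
 u(y) = C1*exp(3*Integral(1/acos(y), y))


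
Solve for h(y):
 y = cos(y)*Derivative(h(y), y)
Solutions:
 h(y) = C1 + Integral(y/cos(y), y)


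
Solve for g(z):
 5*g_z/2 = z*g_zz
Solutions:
 g(z) = C1 + C2*z^(7/2)


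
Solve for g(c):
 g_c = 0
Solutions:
 g(c) = C1


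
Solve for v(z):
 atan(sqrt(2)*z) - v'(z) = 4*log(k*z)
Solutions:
 v(z) = C1 - 4*z*log(k*z) + z*atan(sqrt(2)*z) + 4*z - sqrt(2)*log(2*z^2 + 1)/4


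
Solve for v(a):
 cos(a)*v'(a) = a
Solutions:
 v(a) = C1 + Integral(a/cos(a), a)


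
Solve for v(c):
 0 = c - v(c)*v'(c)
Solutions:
 v(c) = -sqrt(C1 + c^2)
 v(c) = sqrt(C1 + c^2)


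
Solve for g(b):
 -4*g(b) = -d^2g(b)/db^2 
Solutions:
 g(b) = C1*exp(-2*b) + C2*exp(2*b)


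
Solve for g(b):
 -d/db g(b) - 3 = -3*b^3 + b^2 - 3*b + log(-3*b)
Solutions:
 g(b) = C1 + 3*b^4/4 - b^3/3 + 3*b^2/2 - b*log(-b) + b*(-2 - log(3))


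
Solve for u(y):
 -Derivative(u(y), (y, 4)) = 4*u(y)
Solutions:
 u(y) = (C1*sin(y) + C2*cos(y))*exp(-y) + (C3*sin(y) + C4*cos(y))*exp(y)


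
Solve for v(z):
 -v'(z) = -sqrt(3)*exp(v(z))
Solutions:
 v(z) = log(-1/(C1 + sqrt(3)*z))


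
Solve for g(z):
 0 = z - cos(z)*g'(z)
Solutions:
 g(z) = C1 + Integral(z/cos(z), z)


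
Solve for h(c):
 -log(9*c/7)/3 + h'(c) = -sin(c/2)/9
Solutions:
 h(c) = C1 + c*log(c)/3 - c*log(7) - c/3 + 2*c*log(21)/3 + 2*cos(c/2)/9


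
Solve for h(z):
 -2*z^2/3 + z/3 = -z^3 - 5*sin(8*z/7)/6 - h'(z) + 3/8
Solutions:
 h(z) = C1 - z^4/4 + 2*z^3/9 - z^2/6 + 3*z/8 + 35*cos(8*z/7)/48


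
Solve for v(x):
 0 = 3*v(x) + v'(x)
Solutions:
 v(x) = C1*exp(-3*x)


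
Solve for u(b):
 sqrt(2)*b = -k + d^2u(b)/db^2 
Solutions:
 u(b) = C1 + C2*b + sqrt(2)*b^3/6 + b^2*k/2


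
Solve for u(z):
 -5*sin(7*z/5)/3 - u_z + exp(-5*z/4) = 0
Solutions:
 u(z) = C1 + 25*cos(7*z/5)/21 - 4*exp(-5*z/4)/5


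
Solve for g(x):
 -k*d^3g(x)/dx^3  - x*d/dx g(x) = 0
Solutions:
 g(x) = C1 + Integral(C2*airyai(x*(-1/k)^(1/3)) + C3*airybi(x*(-1/k)^(1/3)), x)


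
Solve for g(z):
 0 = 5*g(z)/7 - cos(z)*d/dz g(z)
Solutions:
 g(z) = C1*(sin(z) + 1)^(5/14)/(sin(z) - 1)^(5/14)


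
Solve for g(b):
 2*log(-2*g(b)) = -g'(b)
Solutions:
 Integral(1/(log(-_y) + log(2)), (_y, g(b)))/2 = C1 - b


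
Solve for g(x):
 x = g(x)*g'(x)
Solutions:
 g(x) = -sqrt(C1 + x^2)
 g(x) = sqrt(C1 + x^2)


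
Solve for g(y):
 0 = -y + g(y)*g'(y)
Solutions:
 g(y) = -sqrt(C1 + y^2)
 g(y) = sqrt(C1 + y^2)


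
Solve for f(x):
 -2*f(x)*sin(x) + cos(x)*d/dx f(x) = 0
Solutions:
 f(x) = C1/cos(x)^2


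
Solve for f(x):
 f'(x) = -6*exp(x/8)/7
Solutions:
 f(x) = C1 - 48*exp(x/8)/7


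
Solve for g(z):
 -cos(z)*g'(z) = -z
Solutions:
 g(z) = C1 + Integral(z/cos(z), z)


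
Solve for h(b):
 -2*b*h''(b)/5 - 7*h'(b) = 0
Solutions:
 h(b) = C1 + C2/b^(33/2)


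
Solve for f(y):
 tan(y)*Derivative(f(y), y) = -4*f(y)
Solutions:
 f(y) = C1/sin(y)^4


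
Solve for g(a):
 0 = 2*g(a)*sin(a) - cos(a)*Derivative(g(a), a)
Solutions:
 g(a) = C1/cos(a)^2


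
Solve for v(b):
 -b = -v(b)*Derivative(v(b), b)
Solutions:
 v(b) = -sqrt(C1 + b^2)
 v(b) = sqrt(C1 + b^2)


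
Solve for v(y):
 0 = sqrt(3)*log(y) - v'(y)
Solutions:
 v(y) = C1 + sqrt(3)*y*log(y) - sqrt(3)*y


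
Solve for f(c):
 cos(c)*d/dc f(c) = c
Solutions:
 f(c) = C1 + Integral(c/cos(c), c)


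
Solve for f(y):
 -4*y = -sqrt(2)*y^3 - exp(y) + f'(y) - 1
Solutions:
 f(y) = C1 + sqrt(2)*y^4/4 - 2*y^2 + y + exp(y)


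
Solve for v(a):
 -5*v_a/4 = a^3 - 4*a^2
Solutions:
 v(a) = C1 - a^4/5 + 16*a^3/15


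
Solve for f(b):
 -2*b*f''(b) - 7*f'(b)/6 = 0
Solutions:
 f(b) = C1 + C2*b^(5/12)


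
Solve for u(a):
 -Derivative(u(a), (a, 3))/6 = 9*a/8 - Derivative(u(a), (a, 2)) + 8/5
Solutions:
 u(a) = C1 + C2*a + C3*exp(6*a) + 3*a^3/16 + 143*a^2/160


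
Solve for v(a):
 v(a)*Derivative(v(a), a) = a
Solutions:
 v(a) = -sqrt(C1 + a^2)
 v(a) = sqrt(C1 + a^2)


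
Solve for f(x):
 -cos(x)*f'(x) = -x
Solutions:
 f(x) = C1 + Integral(x/cos(x), x)


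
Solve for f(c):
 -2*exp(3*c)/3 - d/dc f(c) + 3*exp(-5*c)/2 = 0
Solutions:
 f(c) = C1 - 2*exp(3*c)/9 - 3*exp(-5*c)/10


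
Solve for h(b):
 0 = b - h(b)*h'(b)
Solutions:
 h(b) = -sqrt(C1 + b^2)
 h(b) = sqrt(C1 + b^2)


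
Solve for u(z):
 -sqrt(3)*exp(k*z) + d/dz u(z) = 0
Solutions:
 u(z) = C1 + sqrt(3)*exp(k*z)/k


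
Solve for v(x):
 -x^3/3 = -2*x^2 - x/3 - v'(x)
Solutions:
 v(x) = C1 + x^4/12 - 2*x^3/3 - x^2/6


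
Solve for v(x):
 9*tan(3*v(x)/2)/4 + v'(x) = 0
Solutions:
 v(x) = -2*asin(C1*exp(-27*x/8))/3 + 2*pi/3
 v(x) = 2*asin(C1*exp(-27*x/8))/3


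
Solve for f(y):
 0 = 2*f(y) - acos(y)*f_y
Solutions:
 f(y) = C1*exp(2*Integral(1/acos(y), y))


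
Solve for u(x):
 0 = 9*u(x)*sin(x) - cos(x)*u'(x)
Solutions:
 u(x) = C1/cos(x)^9


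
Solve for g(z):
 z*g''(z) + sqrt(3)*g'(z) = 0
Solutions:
 g(z) = C1 + C2*z^(1 - sqrt(3))


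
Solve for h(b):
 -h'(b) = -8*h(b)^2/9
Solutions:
 h(b) = -9/(C1 + 8*b)


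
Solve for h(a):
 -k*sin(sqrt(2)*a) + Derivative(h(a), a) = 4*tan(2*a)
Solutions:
 h(a) = C1 - sqrt(2)*k*cos(sqrt(2)*a)/2 - 2*log(cos(2*a))


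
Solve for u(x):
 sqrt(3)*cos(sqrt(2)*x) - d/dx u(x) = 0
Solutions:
 u(x) = C1 + sqrt(6)*sin(sqrt(2)*x)/2


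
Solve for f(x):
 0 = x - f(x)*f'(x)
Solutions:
 f(x) = -sqrt(C1 + x^2)
 f(x) = sqrt(C1 + x^2)


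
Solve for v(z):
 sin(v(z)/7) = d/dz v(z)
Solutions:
 -z + 7*log(cos(v(z)/7) - 1)/2 - 7*log(cos(v(z)/7) + 1)/2 = C1


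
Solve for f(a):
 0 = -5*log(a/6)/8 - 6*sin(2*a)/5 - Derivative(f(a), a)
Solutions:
 f(a) = C1 - 5*a*log(a)/8 + 5*a/8 + 5*a*log(6)/8 + 3*cos(2*a)/5


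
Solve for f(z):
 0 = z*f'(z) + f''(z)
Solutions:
 f(z) = C1 + C2*erf(sqrt(2)*z/2)


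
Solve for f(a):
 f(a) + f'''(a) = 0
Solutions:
 f(a) = C3*exp(-a) + (C1*sin(sqrt(3)*a/2) + C2*cos(sqrt(3)*a/2))*exp(a/2)


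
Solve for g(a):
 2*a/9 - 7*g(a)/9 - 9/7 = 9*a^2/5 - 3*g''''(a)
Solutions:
 g(a) = C1*exp(-21^(1/4)*a/3) + C2*exp(21^(1/4)*a/3) + C3*sin(21^(1/4)*a/3) + C4*cos(21^(1/4)*a/3) - 81*a^2/35 + 2*a/7 - 81/49


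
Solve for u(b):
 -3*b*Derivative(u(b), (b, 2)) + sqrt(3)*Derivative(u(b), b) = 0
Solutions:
 u(b) = C1 + C2*b^(sqrt(3)/3 + 1)


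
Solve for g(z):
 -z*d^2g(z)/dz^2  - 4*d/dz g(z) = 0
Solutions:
 g(z) = C1 + C2/z^3


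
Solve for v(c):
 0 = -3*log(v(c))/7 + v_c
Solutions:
 li(v(c)) = C1 + 3*c/7


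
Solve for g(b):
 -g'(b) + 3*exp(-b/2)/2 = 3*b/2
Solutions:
 g(b) = C1 - 3*b^2/4 - 3*exp(-b/2)


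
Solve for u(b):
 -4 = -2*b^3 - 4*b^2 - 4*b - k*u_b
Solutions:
 u(b) = C1 - b^4/(2*k) - 4*b^3/(3*k) - 2*b^2/k + 4*b/k


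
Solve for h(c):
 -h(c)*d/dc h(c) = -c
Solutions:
 h(c) = -sqrt(C1 + c^2)
 h(c) = sqrt(C1 + c^2)


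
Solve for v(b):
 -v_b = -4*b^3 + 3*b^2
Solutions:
 v(b) = C1 + b^4 - b^3


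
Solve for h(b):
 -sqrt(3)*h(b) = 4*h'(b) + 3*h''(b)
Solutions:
 h(b) = (C1*sin(b*sqrt(-4 + 3*sqrt(3))/3) + C2*cos(b*sqrt(-4 + 3*sqrt(3))/3))*exp(-2*b/3)


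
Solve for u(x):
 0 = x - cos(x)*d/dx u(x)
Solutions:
 u(x) = C1 + Integral(x/cos(x), x)


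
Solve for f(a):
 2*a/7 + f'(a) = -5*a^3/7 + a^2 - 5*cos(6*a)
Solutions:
 f(a) = C1 - 5*a^4/28 + a^3/3 - a^2/7 - 5*sin(6*a)/6


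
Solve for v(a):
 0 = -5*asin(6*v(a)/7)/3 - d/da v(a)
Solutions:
 Integral(1/asin(6*_y/7), (_y, v(a))) = C1 - 5*a/3


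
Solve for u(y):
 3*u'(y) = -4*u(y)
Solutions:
 u(y) = C1*exp(-4*y/3)


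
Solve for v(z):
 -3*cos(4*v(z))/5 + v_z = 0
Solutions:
 -3*z/5 - log(sin(4*v(z)) - 1)/8 + log(sin(4*v(z)) + 1)/8 = C1


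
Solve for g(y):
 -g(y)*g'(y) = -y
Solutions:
 g(y) = -sqrt(C1 + y^2)
 g(y) = sqrt(C1 + y^2)


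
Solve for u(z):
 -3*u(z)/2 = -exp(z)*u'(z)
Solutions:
 u(z) = C1*exp(-3*exp(-z)/2)


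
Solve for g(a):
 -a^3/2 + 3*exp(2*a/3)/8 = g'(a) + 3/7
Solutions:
 g(a) = C1 - a^4/8 - 3*a/7 + 9*exp(2*a/3)/16


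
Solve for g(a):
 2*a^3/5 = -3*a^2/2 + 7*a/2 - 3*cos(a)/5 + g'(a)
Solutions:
 g(a) = C1 + a^4/10 + a^3/2 - 7*a^2/4 + 3*sin(a)/5


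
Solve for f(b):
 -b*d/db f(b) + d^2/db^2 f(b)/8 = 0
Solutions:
 f(b) = C1 + C2*erfi(2*b)


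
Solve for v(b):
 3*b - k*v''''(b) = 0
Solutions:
 v(b) = C1 + C2*b + C3*b^2 + C4*b^3 + b^5/(40*k)


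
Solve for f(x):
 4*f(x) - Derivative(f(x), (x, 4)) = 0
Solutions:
 f(x) = C1*exp(-sqrt(2)*x) + C2*exp(sqrt(2)*x) + C3*sin(sqrt(2)*x) + C4*cos(sqrt(2)*x)


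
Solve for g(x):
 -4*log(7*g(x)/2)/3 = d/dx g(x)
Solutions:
 -3*Integral(1/(-log(_y) - log(7) + log(2)), (_y, g(x)))/4 = C1 - x


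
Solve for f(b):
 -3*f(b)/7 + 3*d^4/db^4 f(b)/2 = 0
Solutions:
 f(b) = C1*exp(-2^(1/4)*7^(3/4)*b/7) + C2*exp(2^(1/4)*7^(3/4)*b/7) + C3*sin(2^(1/4)*7^(3/4)*b/7) + C4*cos(2^(1/4)*7^(3/4)*b/7)


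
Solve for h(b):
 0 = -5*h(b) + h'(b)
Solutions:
 h(b) = C1*exp(5*b)


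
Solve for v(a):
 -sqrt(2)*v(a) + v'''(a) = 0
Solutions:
 v(a) = C3*exp(2^(1/6)*a) + (C1*sin(2^(1/6)*sqrt(3)*a/2) + C2*cos(2^(1/6)*sqrt(3)*a/2))*exp(-2^(1/6)*a/2)


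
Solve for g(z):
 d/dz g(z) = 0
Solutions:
 g(z) = C1


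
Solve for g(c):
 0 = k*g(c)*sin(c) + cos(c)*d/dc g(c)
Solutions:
 g(c) = C1*exp(k*log(cos(c)))


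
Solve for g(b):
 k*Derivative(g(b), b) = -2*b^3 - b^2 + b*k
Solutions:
 g(b) = C1 - b^4/(2*k) - b^3/(3*k) + b^2/2


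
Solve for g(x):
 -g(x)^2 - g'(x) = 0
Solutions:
 g(x) = 1/(C1 + x)


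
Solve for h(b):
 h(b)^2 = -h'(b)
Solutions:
 h(b) = 1/(C1 + b)


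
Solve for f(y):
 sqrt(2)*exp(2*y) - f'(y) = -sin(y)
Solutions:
 f(y) = C1 + sqrt(2)*exp(2*y)/2 - cos(y)


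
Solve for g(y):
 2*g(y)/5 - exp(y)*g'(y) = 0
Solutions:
 g(y) = C1*exp(-2*exp(-y)/5)


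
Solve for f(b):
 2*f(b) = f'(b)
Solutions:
 f(b) = C1*exp(2*b)


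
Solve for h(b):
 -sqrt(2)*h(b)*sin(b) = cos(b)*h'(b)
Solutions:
 h(b) = C1*cos(b)^(sqrt(2))


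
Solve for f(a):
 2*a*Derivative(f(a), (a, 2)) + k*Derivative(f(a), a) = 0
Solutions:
 f(a) = C1 + a^(1 - re(k)/2)*(C2*sin(log(a)*Abs(im(k))/2) + C3*cos(log(a)*im(k)/2))


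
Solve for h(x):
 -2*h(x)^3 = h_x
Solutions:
 h(x) = -sqrt(2)*sqrt(-1/(C1 - 2*x))/2
 h(x) = sqrt(2)*sqrt(-1/(C1 - 2*x))/2


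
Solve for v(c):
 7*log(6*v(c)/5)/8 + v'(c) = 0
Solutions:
 -8*Integral(1/(-log(_y) - log(6) + log(5)), (_y, v(c)))/7 = C1 - c


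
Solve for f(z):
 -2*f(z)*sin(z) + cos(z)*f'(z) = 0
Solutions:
 f(z) = C1/cos(z)^2


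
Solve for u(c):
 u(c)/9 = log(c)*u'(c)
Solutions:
 u(c) = C1*exp(li(c)/9)


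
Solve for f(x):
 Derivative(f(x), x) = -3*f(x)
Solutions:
 f(x) = C1*exp(-3*x)


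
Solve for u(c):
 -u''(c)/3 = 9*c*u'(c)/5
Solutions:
 u(c) = C1 + C2*erf(3*sqrt(30)*c/10)


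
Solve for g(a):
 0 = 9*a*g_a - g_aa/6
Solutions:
 g(a) = C1 + C2*erfi(3*sqrt(3)*a)


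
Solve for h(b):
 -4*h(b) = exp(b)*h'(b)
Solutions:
 h(b) = C1*exp(4*exp(-b))


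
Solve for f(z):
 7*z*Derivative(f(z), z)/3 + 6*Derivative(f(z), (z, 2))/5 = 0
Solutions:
 f(z) = C1 + C2*erf(sqrt(35)*z/6)


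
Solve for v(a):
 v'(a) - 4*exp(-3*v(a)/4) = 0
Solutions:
 v(a) = 4*log(C1 + 3*a)/3
 v(a) = 4*log((-1 - sqrt(3)*I)*(C1 + 3*a)^(1/3)/2)
 v(a) = 4*log((-1 + sqrt(3)*I)*(C1 + 3*a)^(1/3)/2)


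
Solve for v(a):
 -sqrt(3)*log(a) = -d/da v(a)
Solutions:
 v(a) = C1 + sqrt(3)*a*log(a) - sqrt(3)*a


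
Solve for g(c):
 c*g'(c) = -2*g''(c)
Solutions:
 g(c) = C1 + C2*erf(c/2)


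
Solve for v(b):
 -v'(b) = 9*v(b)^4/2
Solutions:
 v(b) = 2^(1/3)*(1/(C1 + 27*b))^(1/3)
 v(b) = 2^(1/3)*(-3^(2/3) - 3*3^(1/6)*I)*(1/(C1 + 9*b))^(1/3)/6
 v(b) = 2^(1/3)*(-3^(2/3) + 3*3^(1/6)*I)*(1/(C1 + 9*b))^(1/3)/6


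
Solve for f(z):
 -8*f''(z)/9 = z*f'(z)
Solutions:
 f(z) = C1 + C2*erf(3*z/4)


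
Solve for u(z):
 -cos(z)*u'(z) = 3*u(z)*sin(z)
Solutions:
 u(z) = C1*cos(z)^3


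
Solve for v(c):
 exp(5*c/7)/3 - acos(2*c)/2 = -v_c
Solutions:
 v(c) = C1 + c*acos(2*c)/2 - sqrt(1 - 4*c^2)/4 - 7*exp(5*c/7)/15


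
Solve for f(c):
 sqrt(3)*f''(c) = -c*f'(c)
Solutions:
 f(c) = C1 + C2*erf(sqrt(2)*3^(3/4)*c/6)


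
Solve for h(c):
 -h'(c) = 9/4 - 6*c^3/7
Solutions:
 h(c) = C1 + 3*c^4/14 - 9*c/4


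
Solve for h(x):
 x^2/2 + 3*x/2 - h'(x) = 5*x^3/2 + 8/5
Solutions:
 h(x) = C1 - 5*x^4/8 + x^3/6 + 3*x^2/4 - 8*x/5


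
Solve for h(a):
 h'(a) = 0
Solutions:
 h(a) = C1


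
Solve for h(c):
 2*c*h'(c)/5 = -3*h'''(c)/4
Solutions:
 h(c) = C1 + Integral(C2*airyai(-2*15^(2/3)*c/15) + C3*airybi(-2*15^(2/3)*c/15), c)


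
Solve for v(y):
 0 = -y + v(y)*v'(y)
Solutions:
 v(y) = -sqrt(C1 + y^2)
 v(y) = sqrt(C1 + y^2)


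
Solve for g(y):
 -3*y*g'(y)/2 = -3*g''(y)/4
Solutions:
 g(y) = C1 + C2*erfi(y)


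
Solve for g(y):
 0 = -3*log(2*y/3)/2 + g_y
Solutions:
 g(y) = C1 + 3*y*log(y)/2 - 3*y*log(3)/2 - 3*y/2 + 3*y*log(2)/2


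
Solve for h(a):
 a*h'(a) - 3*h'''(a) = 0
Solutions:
 h(a) = C1 + Integral(C2*airyai(3^(2/3)*a/3) + C3*airybi(3^(2/3)*a/3), a)


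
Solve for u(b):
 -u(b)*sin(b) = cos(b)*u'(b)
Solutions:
 u(b) = C1*cos(b)


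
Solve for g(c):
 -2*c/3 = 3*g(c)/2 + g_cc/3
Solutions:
 g(c) = C1*sin(3*sqrt(2)*c/2) + C2*cos(3*sqrt(2)*c/2) - 4*c/9


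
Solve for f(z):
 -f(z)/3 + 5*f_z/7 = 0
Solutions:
 f(z) = C1*exp(7*z/15)


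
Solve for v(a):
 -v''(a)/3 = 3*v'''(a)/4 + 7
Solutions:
 v(a) = C1 + C2*a + C3*exp(-4*a/9) - 21*a^2/2


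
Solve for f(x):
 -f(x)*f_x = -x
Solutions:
 f(x) = -sqrt(C1 + x^2)
 f(x) = sqrt(C1 + x^2)


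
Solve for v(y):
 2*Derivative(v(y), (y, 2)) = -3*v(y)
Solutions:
 v(y) = C1*sin(sqrt(6)*y/2) + C2*cos(sqrt(6)*y/2)


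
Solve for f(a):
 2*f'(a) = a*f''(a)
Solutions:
 f(a) = C1 + C2*a^3


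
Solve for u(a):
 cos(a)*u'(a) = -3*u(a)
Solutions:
 u(a) = C1*(sin(a) - 1)^(3/2)/(sin(a) + 1)^(3/2)


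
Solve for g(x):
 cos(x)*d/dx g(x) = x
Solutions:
 g(x) = C1 + Integral(x/cos(x), x)


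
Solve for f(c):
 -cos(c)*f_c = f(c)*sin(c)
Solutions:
 f(c) = C1*cos(c)


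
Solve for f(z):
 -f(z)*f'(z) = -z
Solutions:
 f(z) = -sqrt(C1 + z^2)
 f(z) = sqrt(C1 + z^2)


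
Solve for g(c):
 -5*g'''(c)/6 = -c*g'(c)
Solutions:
 g(c) = C1 + Integral(C2*airyai(5^(2/3)*6^(1/3)*c/5) + C3*airybi(5^(2/3)*6^(1/3)*c/5), c)


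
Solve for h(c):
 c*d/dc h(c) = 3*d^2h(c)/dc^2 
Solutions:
 h(c) = C1 + C2*erfi(sqrt(6)*c/6)


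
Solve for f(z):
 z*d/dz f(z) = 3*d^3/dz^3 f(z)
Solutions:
 f(z) = C1 + Integral(C2*airyai(3^(2/3)*z/3) + C3*airybi(3^(2/3)*z/3), z)


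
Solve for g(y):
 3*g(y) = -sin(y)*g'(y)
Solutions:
 g(y) = C1*(cos(y) + 1)^(3/2)/(cos(y) - 1)^(3/2)


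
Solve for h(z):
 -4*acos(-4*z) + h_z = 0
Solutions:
 h(z) = C1 + 4*z*acos(-4*z) + sqrt(1 - 16*z^2)


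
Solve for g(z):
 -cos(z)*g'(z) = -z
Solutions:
 g(z) = C1 + Integral(z/cos(z), z)


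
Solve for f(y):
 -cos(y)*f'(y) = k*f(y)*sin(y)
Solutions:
 f(y) = C1*exp(k*log(cos(y)))


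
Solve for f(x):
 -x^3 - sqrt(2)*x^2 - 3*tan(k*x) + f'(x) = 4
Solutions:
 f(x) = C1 + x^4/4 + sqrt(2)*x^3/3 + 4*x + 3*Piecewise((-log(cos(k*x))/k, Ne(k, 0)), (0, True))


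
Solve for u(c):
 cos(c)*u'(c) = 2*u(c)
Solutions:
 u(c) = C1*(sin(c) + 1)/(sin(c) - 1)


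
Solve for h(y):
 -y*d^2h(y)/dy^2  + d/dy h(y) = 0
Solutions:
 h(y) = C1 + C2*y^2


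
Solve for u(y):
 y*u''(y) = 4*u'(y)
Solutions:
 u(y) = C1 + C2*y^5


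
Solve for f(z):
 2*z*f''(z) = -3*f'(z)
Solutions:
 f(z) = C1 + C2/sqrt(z)


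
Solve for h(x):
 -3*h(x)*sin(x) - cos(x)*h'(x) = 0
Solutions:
 h(x) = C1*cos(x)^3


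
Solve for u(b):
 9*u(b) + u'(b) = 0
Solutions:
 u(b) = C1*exp(-9*b)


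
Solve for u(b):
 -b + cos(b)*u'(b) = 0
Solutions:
 u(b) = C1 + Integral(b/cos(b), b)


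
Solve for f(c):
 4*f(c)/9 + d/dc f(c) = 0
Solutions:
 f(c) = C1*exp(-4*c/9)


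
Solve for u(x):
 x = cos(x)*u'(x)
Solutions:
 u(x) = C1 + Integral(x/cos(x), x)


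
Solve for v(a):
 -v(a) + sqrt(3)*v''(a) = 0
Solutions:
 v(a) = C1*exp(-3^(3/4)*a/3) + C2*exp(3^(3/4)*a/3)


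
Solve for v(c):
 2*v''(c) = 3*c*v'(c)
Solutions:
 v(c) = C1 + C2*erfi(sqrt(3)*c/2)


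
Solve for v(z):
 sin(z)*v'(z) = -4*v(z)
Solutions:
 v(z) = C1*(cos(z)^2 + 2*cos(z) + 1)/(cos(z)^2 - 2*cos(z) + 1)


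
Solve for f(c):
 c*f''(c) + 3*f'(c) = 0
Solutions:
 f(c) = C1 + C2/c^2


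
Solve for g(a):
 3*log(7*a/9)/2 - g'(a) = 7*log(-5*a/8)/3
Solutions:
 g(a) = C1 - 5*a*log(a)/6 + a*(-3*log(15) + 5/6 + log(7)/2 + 2*log(5)/3 + log(896) - 7*I*pi/3)


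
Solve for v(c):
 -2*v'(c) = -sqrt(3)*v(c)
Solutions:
 v(c) = C1*exp(sqrt(3)*c/2)


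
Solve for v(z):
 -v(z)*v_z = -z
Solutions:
 v(z) = -sqrt(C1 + z^2)
 v(z) = sqrt(C1 + z^2)


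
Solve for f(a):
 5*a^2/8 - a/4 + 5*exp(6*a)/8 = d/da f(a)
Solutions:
 f(a) = C1 + 5*a^3/24 - a^2/8 + 5*exp(6*a)/48


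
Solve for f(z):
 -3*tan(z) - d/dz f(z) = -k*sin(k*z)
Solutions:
 f(z) = C1 + k*Piecewise((-cos(k*z)/k, Ne(k, 0)), (0, True)) + 3*log(cos(z))


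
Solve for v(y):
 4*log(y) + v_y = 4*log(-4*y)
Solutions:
 v(y) = C1 + 4*y*(2*log(2) + I*pi)


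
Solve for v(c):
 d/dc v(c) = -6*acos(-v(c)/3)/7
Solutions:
 Integral(1/acos(-_y/3), (_y, v(c))) = C1 - 6*c/7


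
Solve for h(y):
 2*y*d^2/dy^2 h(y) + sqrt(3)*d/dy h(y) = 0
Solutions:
 h(y) = C1 + C2*y^(1 - sqrt(3)/2)


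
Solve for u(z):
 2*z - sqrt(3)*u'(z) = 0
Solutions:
 u(z) = C1 + sqrt(3)*z^2/3


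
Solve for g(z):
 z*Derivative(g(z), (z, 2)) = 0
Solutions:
 g(z) = C1 + C2*z


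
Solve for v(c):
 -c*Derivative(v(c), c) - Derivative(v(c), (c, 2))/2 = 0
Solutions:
 v(c) = C1 + C2*erf(c)


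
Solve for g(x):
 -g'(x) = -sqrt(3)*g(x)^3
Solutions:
 g(x) = -sqrt(2)*sqrt(-1/(C1 + sqrt(3)*x))/2
 g(x) = sqrt(2)*sqrt(-1/(C1 + sqrt(3)*x))/2


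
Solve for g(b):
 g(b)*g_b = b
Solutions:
 g(b) = -sqrt(C1 + b^2)
 g(b) = sqrt(C1 + b^2)


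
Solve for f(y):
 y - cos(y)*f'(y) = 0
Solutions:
 f(y) = C1 + Integral(y/cos(y), y)


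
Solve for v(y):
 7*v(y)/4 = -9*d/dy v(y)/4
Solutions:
 v(y) = C1*exp(-7*y/9)


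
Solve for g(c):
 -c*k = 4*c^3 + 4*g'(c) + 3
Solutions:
 g(c) = C1 - c^4/4 - c^2*k/8 - 3*c/4


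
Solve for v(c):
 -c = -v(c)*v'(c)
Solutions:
 v(c) = -sqrt(C1 + c^2)
 v(c) = sqrt(C1 + c^2)


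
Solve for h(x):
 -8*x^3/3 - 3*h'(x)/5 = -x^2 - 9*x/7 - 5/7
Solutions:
 h(x) = C1 - 10*x^4/9 + 5*x^3/9 + 15*x^2/14 + 25*x/21


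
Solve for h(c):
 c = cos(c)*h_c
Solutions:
 h(c) = C1 + Integral(c/cos(c), c)


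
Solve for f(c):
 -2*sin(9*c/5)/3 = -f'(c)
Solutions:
 f(c) = C1 - 10*cos(9*c/5)/27


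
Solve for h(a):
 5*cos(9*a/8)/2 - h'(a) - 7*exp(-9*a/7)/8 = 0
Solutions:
 h(a) = C1 + 20*sin(9*a/8)/9 + 49*exp(-9*a/7)/72


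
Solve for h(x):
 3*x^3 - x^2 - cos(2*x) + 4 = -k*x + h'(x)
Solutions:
 h(x) = C1 + k*x^2/2 + 3*x^4/4 - x^3/3 + 4*x - sin(2*x)/2


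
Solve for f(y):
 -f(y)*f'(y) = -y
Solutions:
 f(y) = -sqrt(C1 + y^2)
 f(y) = sqrt(C1 + y^2)


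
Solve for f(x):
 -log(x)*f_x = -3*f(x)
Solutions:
 f(x) = C1*exp(3*li(x))


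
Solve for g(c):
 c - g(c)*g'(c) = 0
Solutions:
 g(c) = -sqrt(C1 + c^2)
 g(c) = sqrt(C1 + c^2)


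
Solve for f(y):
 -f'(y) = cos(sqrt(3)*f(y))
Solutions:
 f(y) = sqrt(3)*(pi - asin((exp(2*sqrt(3)*C1) + exp(2*sqrt(3)*y))/(exp(2*sqrt(3)*C1) - exp(2*sqrt(3)*y))))/3
 f(y) = sqrt(3)*asin((exp(2*sqrt(3)*C1) + exp(2*sqrt(3)*y))/(exp(2*sqrt(3)*C1) - exp(2*sqrt(3)*y)))/3


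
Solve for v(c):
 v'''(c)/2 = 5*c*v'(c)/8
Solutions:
 v(c) = C1 + Integral(C2*airyai(10^(1/3)*c/2) + C3*airybi(10^(1/3)*c/2), c)


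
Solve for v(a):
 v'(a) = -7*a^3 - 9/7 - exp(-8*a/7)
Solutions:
 v(a) = C1 - 7*a^4/4 - 9*a/7 + 7*exp(-8*a/7)/8


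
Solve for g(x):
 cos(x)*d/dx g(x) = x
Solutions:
 g(x) = C1 + Integral(x/cos(x), x)


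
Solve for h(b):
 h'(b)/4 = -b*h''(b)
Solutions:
 h(b) = C1 + C2*b^(3/4)


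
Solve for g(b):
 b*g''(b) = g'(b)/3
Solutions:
 g(b) = C1 + C2*b^(4/3)


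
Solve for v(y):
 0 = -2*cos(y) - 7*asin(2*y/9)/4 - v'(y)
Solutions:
 v(y) = C1 - 7*y*asin(2*y/9)/4 - 7*sqrt(81 - 4*y^2)/8 - 2*sin(y)


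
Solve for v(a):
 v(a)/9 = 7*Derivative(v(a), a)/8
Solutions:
 v(a) = C1*exp(8*a/63)


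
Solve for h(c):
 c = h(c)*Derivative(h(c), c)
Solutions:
 h(c) = -sqrt(C1 + c^2)
 h(c) = sqrt(C1 + c^2)


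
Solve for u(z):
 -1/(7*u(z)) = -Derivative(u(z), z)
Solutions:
 u(z) = -sqrt(C1 + 14*z)/7
 u(z) = sqrt(C1 + 14*z)/7


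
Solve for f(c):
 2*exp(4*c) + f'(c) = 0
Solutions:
 f(c) = C1 - exp(4*c)/2


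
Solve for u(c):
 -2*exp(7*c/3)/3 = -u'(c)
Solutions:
 u(c) = C1 + 2*exp(7*c/3)/7


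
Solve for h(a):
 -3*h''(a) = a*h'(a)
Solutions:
 h(a) = C1 + C2*erf(sqrt(6)*a/6)


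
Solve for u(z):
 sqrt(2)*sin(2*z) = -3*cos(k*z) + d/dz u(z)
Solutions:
 u(z) = C1 - sqrt(2)*cos(2*z)/2 + 3*sin(k*z)/k


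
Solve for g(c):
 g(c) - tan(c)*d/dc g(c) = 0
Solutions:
 g(c) = C1*sin(c)


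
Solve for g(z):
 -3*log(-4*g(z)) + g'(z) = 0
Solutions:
 -Integral(1/(log(-_y) + 2*log(2)), (_y, g(z)))/3 = C1 - z


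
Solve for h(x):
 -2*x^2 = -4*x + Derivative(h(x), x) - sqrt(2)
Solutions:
 h(x) = C1 - 2*x^3/3 + 2*x^2 + sqrt(2)*x


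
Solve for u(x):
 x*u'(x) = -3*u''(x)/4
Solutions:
 u(x) = C1 + C2*erf(sqrt(6)*x/3)


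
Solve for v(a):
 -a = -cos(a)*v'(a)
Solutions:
 v(a) = C1 + Integral(a/cos(a), a)


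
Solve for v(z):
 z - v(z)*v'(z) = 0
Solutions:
 v(z) = -sqrt(C1 + z^2)
 v(z) = sqrt(C1 + z^2)


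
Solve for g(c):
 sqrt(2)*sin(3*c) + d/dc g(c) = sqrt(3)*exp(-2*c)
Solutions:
 g(c) = C1 + sqrt(2)*cos(3*c)/3 - sqrt(3)*exp(-2*c)/2


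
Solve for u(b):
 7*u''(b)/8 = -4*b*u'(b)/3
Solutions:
 u(b) = C1 + C2*erf(4*sqrt(21)*b/21)


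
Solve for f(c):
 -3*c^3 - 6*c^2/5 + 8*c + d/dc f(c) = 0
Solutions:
 f(c) = C1 + 3*c^4/4 + 2*c^3/5 - 4*c^2


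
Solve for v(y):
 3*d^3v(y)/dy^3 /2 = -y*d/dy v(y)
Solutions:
 v(y) = C1 + Integral(C2*airyai(-2^(1/3)*3^(2/3)*y/3) + C3*airybi(-2^(1/3)*3^(2/3)*y/3), y)


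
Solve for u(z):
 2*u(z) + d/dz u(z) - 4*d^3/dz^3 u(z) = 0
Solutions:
 u(z) = C1*exp(-3^(1/3)*z*(3^(1/3)/(sqrt(321) + 18)^(1/3) + (sqrt(321) + 18)^(1/3))/12)*sin(3^(1/6)*z*(-3^(2/3)*(sqrt(321) + 18)^(1/3) + 3/(sqrt(321) + 18)^(1/3))/12) + C2*exp(-3^(1/3)*z*(3^(1/3)/(sqrt(321) + 18)^(1/3) + (sqrt(321) + 18)^(1/3))/12)*cos(3^(1/6)*z*(-3^(2/3)*(sqrt(321) + 18)^(1/3) + 3/(sqrt(321) + 18)^(1/3))/12) + C3*exp(3^(1/3)*z*(3^(1/3)/(sqrt(321) + 18)^(1/3) + (sqrt(321) + 18)^(1/3))/6)


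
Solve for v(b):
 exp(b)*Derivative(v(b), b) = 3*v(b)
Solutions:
 v(b) = C1*exp(-3*exp(-b))


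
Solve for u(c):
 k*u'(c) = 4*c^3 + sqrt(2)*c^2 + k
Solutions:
 u(c) = C1 + c^4/k + sqrt(2)*c^3/(3*k) + c


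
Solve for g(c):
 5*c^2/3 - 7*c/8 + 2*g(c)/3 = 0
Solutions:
 g(c) = c*(21 - 40*c)/16


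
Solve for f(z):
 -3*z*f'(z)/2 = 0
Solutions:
 f(z) = C1


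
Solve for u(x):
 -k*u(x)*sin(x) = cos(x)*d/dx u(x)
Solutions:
 u(x) = C1*exp(k*log(cos(x)))


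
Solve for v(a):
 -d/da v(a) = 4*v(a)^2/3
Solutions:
 v(a) = 3/(C1 + 4*a)


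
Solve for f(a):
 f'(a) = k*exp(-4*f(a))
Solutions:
 f(a) = log(-I*(C1 + 4*a*k)^(1/4))
 f(a) = log(I*(C1 + 4*a*k)^(1/4))
 f(a) = log(-(C1 + 4*a*k)^(1/4))
 f(a) = log(C1 + 4*a*k)/4


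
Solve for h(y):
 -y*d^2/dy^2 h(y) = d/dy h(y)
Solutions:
 h(y) = C1 + C2*log(y)


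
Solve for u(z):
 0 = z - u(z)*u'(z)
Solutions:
 u(z) = -sqrt(C1 + z^2)
 u(z) = sqrt(C1 + z^2)


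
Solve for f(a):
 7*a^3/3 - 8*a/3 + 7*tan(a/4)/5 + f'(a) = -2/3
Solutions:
 f(a) = C1 - 7*a^4/12 + 4*a^2/3 - 2*a/3 + 28*log(cos(a/4))/5


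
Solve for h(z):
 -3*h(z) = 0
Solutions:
 h(z) = 0


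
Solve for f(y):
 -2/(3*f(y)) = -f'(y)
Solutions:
 f(y) = -sqrt(C1 + 12*y)/3
 f(y) = sqrt(C1 + 12*y)/3


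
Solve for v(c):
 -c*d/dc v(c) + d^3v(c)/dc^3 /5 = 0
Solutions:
 v(c) = C1 + Integral(C2*airyai(5^(1/3)*c) + C3*airybi(5^(1/3)*c), c)


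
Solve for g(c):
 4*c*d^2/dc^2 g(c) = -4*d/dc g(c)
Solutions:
 g(c) = C1 + C2*log(c)


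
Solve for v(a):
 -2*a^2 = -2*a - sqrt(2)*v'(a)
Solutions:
 v(a) = C1 + sqrt(2)*a^3/3 - sqrt(2)*a^2/2


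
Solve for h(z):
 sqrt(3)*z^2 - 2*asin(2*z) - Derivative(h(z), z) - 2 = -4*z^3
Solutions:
 h(z) = C1 + z^4 + sqrt(3)*z^3/3 - 2*z*asin(2*z) - 2*z - sqrt(1 - 4*z^2)


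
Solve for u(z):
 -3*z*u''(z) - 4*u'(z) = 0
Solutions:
 u(z) = C1 + C2/z^(1/3)


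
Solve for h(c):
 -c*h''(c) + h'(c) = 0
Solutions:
 h(c) = C1 + C2*c^2


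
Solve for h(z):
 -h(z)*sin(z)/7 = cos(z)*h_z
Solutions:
 h(z) = C1*cos(z)^(1/7)


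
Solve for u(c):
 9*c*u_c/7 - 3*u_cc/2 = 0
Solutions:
 u(c) = C1 + C2*erfi(sqrt(21)*c/7)


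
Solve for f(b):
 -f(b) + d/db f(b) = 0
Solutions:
 f(b) = C1*exp(b)


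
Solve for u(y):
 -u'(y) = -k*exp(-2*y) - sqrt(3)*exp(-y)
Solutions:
 u(y) = C1 - k*exp(-2*y)/2 - sqrt(3)*exp(-y)


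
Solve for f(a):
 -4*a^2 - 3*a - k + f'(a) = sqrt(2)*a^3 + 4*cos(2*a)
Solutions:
 f(a) = C1 + sqrt(2)*a^4/4 + 4*a^3/3 + 3*a^2/2 + a*k + 2*sin(2*a)


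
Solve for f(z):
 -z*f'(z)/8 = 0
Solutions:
 f(z) = C1


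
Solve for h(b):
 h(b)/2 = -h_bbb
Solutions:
 h(b) = C3*exp(-2^(2/3)*b/2) + (C1*sin(2^(2/3)*sqrt(3)*b/4) + C2*cos(2^(2/3)*sqrt(3)*b/4))*exp(2^(2/3)*b/4)


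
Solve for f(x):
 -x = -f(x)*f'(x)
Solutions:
 f(x) = -sqrt(C1 + x^2)
 f(x) = sqrt(C1 + x^2)


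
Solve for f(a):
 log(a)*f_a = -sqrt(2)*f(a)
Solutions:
 f(a) = C1*exp(-sqrt(2)*li(a))


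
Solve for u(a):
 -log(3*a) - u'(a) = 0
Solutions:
 u(a) = C1 - a*log(a) - a*log(3) + a


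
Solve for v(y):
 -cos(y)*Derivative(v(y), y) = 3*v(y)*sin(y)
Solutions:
 v(y) = C1*cos(y)^3


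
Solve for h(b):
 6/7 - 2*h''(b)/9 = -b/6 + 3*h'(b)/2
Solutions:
 h(b) = C1 + C2*exp(-27*b/4) + b^2/18 + 944*b/1701


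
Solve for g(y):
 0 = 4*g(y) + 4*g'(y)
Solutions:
 g(y) = C1*exp(-y)


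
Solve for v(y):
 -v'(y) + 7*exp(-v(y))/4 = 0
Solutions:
 v(y) = log(C1 + 7*y/4)


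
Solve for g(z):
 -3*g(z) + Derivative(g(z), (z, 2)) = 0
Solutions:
 g(z) = C1*exp(-sqrt(3)*z) + C2*exp(sqrt(3)*z)


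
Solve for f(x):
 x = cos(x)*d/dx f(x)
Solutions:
 f(x) = C1 + Integral(x/cos(x), x)


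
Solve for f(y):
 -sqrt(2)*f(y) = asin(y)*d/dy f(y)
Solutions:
 f(y) = C1*exp(-sqrt(2)*Integral(1/asin(y), y))


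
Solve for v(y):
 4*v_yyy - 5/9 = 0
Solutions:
 v(y) = C1 + C2*y + C3*y^2 + 5*y^3/216


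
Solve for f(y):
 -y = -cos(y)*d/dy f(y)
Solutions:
 f(y) = C1 + Integral(y/cos(y), y)


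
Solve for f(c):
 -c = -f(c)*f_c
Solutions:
 f(c) = -sqrt(C1 + c^2)
 f(c) = sqrt(C1 + c^2)


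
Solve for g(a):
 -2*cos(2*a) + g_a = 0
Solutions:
 g(a) = C1 + sin(2*a)


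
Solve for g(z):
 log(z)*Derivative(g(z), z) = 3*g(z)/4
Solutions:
 g(z) = C1*exp(3*li(z)/4)


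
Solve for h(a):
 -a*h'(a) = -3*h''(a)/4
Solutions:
 h(a) = C1 + C2*erfi(sqrt(6)*a/3)


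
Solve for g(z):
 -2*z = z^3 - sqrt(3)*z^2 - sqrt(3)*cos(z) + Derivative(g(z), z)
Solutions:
 g(z) = C1 - z^4/4 + sqrt(3)*z^3/3 - z^2 + sqrt(3)*sin(z)


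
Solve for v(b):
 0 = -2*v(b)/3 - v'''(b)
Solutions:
 v(b) = C3*exp(-2^(1/3)*3^(2/3)*b/3) + (C1*sin(2^(1/3)*3^(1/6)*b/2) + C2*cos(2^(1/3)*3^(1/6)*b/2))*exp(2^(1/3)*3^(2/3)*b/6)


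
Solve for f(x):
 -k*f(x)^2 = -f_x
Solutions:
 f(x) = -1/(C1 + k*x)


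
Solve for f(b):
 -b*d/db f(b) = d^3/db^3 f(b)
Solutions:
 f(b) = C1 + Integral(C2*airyai(-b) + C3*airybi(-b), b)


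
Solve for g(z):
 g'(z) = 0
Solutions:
 g(z) = C1


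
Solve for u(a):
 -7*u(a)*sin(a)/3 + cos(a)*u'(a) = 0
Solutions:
 u(a) = C1/cos(a)^(7/3)


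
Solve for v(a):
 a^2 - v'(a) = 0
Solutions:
 v(a) = C1 + a^3/3


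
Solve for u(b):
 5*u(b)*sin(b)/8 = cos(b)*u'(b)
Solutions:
 u(b) = C1/cos(b)^(5/8)


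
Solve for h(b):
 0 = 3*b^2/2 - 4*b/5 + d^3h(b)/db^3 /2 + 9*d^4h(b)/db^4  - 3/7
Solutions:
 h(b) = C1 + C2*b + C3*b^2 + C4*exp(-b/18) - b^5/20 + 137*b^4/30 - 11503*b^3/35


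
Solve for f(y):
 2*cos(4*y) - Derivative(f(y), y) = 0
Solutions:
 f(y) = C1 + sin(4*y)/2


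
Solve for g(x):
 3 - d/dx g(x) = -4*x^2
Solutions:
 g(x) = C1 + 4*x^3/3 + 3*x


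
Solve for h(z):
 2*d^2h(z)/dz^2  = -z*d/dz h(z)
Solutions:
 h(z) = C1 + C2*erf(z/2)


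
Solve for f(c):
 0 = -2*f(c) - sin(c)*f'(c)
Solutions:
 f(c) = C1*(cos(c) + 1)/(cos(c) - 1)


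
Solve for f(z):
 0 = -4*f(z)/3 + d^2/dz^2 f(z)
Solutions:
 f(z) = C1*exp(-2*sqrt(3)*z/3) + C2*exp(2*sqrt(3)*z/3)


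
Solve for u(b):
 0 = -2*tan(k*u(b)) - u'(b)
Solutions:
 u(b) = Piecewise((-asin(exp(C1*k - 2*b*k))/k + pi/k, Ne(k, 0)), (nan, True))
 u(b) = Piecewise((asin(exp(C1*k - 2*b*k))/k, Ne(k, 0)), (nan, True))


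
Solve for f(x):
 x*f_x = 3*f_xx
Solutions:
 f(x) = C1 + C2*erfi(sqrt(6)*x/6)


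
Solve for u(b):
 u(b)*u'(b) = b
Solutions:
 u(b) = -sqrt(C1 + b^2)
 u(b) = sqrt(C1 + b^2)


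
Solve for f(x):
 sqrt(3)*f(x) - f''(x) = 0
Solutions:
 f(x) = C1*exp(-3^(1/4)*x) + C2*exp(3^(1/4)*x)


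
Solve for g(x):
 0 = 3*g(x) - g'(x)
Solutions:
 g(x) = C1*exp(3*x)


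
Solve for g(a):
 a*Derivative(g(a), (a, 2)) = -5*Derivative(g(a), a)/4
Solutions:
 g(a) = C1 + C2/a^(1/4)


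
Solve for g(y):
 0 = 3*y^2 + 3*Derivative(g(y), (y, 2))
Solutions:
 g(y) = C1 + C2*y - y^4/12


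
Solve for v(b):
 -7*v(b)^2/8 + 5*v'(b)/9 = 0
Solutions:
 v(b) = -40/(C1 + 63*b)


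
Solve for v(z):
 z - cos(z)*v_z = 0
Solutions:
 v(z) = C1 + Integral(z/cos(z), z)


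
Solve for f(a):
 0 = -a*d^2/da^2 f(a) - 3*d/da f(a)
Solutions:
 f(a) = C1 + C2/a^2


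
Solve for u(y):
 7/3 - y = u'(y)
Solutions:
 u(y) = C1 - y^2/2 + 7*y/3


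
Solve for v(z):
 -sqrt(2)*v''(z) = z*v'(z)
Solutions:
 v(z) = C1 + C2*erf(2^(1/4)*z/2)


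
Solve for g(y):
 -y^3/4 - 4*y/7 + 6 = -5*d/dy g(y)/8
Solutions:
 g(y) = C1 + y^4/10 + 16*y^2/35 - 48*y/5


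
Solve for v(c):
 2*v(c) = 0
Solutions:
 v(c) = 0


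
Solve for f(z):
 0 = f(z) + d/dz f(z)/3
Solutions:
 f(z) = C1*exp(-3*z)


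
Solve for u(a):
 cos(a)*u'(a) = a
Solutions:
 u(a) = C1 + Integral(a/cos(a), a)


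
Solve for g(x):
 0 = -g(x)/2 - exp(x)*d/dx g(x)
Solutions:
 g(x) = C1*exp(exp(-x)/2)


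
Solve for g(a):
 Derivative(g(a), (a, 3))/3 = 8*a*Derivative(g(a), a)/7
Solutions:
 g(a) = C1 + Integral(C2*airyai(2*3^(1/3)*7^(2/3)*a/7) + C3*airybi(2*3^(1/3)*7^(2/3)*a/7), a)


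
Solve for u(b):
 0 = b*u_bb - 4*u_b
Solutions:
 u(b) = C1 + C2*b^5


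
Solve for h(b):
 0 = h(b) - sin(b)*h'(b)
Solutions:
 h(b) = C1*sqrt(cos(b) - 1)/sqrt(cos(b) + 1)


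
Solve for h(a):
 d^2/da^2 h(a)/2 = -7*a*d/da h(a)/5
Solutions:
 h(a) = C1 + C2*erf(sqrt(35)*a/5)


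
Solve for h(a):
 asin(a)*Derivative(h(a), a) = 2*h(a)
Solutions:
 h(a) = C1*exp(2*Integral(1/asin(a), a))


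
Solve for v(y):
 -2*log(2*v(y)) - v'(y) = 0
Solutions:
 Integral(1/(log(_y) + log(2)), (_y, v(y)))/2 = C1 - y


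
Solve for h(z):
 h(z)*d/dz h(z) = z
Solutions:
 h(z) = -sqrt(C1 + z^2)
 h(z) = sqrt(C1 + z^2)


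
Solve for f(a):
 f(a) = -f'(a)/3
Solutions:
 f(a) = C1*exp(-3*a)


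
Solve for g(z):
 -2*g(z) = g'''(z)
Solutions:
 g(z) = C3*exp(-2^(1/3)*z) + (C1*sin(2^(1/3)*sqrt(3)*z/2) + C2*cos(2^(1/3)*sqrt(3)*z/2))*exp(2^(1/3)*z/2)


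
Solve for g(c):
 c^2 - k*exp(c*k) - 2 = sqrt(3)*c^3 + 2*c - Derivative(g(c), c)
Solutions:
 g(c) = C1 + sqrt(3)*c^4/4 - c^3/3 + c^2 + 2*c + exp(c*k)


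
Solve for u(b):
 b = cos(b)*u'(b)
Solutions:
 u(b) = C1 + Integral(b/cos(b), b)


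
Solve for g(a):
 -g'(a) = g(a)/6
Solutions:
 g(a) = C1*exp(-a/6)
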